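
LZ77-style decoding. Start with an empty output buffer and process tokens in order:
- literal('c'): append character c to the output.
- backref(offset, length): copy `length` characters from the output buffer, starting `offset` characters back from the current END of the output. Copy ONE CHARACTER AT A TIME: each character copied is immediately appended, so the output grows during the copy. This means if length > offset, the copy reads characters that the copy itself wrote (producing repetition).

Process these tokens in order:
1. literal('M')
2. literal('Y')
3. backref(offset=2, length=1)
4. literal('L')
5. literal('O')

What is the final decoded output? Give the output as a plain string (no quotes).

Token 1: literal('M'). Output: "M"
Token 2: literal('Y'). Output: "MY"
Token 3: backref(off=2, len=1). Copied 'M' from pos 0. Output: "MYM"
Token 4: literal('L'). Output: "MYML"
Token 5: literal('O'). Output: "MYMLO"

Answer: MYMLO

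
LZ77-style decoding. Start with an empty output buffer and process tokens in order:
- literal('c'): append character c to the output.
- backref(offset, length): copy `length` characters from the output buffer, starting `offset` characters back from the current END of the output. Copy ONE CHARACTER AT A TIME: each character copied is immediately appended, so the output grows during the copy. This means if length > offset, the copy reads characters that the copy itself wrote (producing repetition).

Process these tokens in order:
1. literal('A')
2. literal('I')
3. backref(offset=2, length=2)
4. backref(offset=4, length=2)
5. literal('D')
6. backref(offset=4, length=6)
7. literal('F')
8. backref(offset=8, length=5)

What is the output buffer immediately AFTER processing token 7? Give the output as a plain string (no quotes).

Token 1: literal('A'). Output: "A"
Token 2: literal('I'). Output: "AI"
Token 3: backref(off=2, len=2). Copied 'AI' from pos 0. Output: "AIAI"
Token 4: backref(off=4, len=2). Copied 'AI' from pos 0. Output: "AIAIAI"
Token 5: literal('D'). Output: "AIAIAID"
Token 6: backref(off=4, len=6) (overlapping!). Copied 'IAIDIA' from pos 3. Output: "AIAIAIDIAIDIA"
Token 7: literal('F'). Output: "AIAIAIDIAIDIAF"

Answer: AIAIAIDIAIDIAF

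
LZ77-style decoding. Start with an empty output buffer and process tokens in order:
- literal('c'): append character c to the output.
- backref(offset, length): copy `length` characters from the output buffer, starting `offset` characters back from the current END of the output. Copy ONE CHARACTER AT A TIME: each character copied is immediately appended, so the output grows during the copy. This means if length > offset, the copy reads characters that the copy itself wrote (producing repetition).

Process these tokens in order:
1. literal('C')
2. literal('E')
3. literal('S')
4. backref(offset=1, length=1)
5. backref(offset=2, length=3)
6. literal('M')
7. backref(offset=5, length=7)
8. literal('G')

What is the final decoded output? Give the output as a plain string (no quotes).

Answer: CESSSSSMSSSSMSSG

Derivation:
Token 1: literal('C'). Output: "C"
Token 2: literal('E'). Output: "CE"
Token 3: literal('S'). Output: "CES"
Token 4: backref(off=1, len=1). Copied 'S' from pos 2. Output: "CESS"
Token 5: backref(off=2, len=3) (overlapping!). Copied 'SSS' from pos 2. Output: "CESSSSS"
Token 6: literal('M'). Output: "CESSSSSM"
Token 7: backref(off=5, len=7) (overlapping!). Copied 'SSSSMSS' from pos 3. Output: "CESSSSSMSSSSMSS"
Token 8: literal('G'). Output: "CESSSSSMSSSSMSSG"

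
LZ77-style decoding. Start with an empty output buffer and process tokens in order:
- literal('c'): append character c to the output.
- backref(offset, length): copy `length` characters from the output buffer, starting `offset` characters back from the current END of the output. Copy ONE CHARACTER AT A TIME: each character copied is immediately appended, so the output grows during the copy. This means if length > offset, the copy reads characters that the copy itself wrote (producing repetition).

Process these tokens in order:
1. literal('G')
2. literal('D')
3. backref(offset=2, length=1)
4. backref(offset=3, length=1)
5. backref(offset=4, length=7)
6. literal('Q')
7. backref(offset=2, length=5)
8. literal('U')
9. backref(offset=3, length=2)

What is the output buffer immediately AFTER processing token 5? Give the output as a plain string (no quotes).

Token 1: literal('G'). Output: "G"
Token 2: literal('D'). Output: "GD"
Token 3: backref(off=2, len=1). Copied 'G' from pos 0. Output: "GDG"
Token 4: backref(off=3, len=1). Copied 'G' from pos 0. Output: "GDGG"
Token 5: backref(off=4, len=7) (overlapping!). Copied 'GDGGGDG' from pos 0. Output: "GDGGGDGGGDG"

Answer: GDGGGDGGGDG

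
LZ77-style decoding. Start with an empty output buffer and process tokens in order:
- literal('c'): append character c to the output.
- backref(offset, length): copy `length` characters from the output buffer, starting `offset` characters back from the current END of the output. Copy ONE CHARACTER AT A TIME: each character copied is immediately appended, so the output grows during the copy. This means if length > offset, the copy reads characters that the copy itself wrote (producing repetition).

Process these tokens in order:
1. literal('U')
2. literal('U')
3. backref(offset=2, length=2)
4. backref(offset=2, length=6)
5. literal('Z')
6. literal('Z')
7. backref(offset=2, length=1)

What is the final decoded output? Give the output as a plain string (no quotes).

Answer: UUUUUUUUUUZZZ

Derivation:
Token 1: literal('U'). Output: "U"
Token 2: literal('U'). Output: "UU"
Token 3: backref(off=2, len=2). Copied 'UU' from pos 0. Output: "UUUU"
Token 4: backref(off=2, len=6) (overlapping!). Copied 'UUUUUU' from pos 2. Output: "UUUUUUUUUU"
Token 5: literal('Z'). Output: "UUUUUUUUUUZ"
Token 6: literal('Z'). Output: "UUUUUUUUUUZZ"
Token 7: backref(off=2, len=1). Copied 'Z' from pos 10. Output: "UUUUUUUUUUZZZ"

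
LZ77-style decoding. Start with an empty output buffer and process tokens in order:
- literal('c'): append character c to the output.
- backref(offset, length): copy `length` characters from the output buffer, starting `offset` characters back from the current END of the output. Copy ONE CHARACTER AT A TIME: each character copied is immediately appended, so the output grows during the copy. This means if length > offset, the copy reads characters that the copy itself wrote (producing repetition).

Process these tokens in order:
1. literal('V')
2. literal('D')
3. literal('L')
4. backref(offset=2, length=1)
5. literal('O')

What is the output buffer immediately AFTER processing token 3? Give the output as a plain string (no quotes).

Answer: VDL

Derivation:
Token 1: literal('V'). Output: "V"
Token 2: literal('D'). Output: "VD"
Token 3: literal('L'). Output: "VDL"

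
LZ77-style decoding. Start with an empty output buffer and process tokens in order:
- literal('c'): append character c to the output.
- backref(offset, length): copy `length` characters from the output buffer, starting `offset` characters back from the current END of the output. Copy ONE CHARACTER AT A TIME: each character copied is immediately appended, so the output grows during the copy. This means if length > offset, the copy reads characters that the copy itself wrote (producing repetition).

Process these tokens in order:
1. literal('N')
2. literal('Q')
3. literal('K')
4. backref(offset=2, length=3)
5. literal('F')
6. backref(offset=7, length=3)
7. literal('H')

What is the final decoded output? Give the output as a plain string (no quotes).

Token 1: literal('N'). Output: "N"
Token 2: literal('Q'). Output: "NQ"
Token 3: literal('K'). Output: "NQK"
Token 4: backref(off=2, len=3) (overlapping!). Copied 'QKQ' from pos 1. Output: "NQKQKQ"
Token 5: literal('F'). Output: "NQKQKQF"
Token 6: backref(off=7, len=3). Copied 'NQK' from pos 0. Output: "NQKQKQFNQK"
Token 7: literal('H'). Output: "NQKQKQFNQKH"

Answer: NQKQKQFNQKH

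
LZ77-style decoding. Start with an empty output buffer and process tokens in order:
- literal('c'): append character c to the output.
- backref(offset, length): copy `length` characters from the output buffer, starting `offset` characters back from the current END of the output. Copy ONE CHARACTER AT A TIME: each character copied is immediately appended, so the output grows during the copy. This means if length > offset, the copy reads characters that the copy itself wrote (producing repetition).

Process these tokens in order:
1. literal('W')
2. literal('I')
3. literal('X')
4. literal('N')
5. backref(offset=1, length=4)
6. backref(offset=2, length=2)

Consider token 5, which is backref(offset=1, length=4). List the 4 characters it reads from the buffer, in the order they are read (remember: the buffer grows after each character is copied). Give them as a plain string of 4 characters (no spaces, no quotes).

Token 1: literal('W'). Output: "W"
Token 2: literal('I'). Output: "WI"
Token 3: literal('X'). Output: "WIX"
Token 4: literal('N'). Output: "WIXN"
Token 5: backref(off=1, len=4). Buffer before: "WIXN" (len 4)
  byte 1: read out[3]='N', append. Buffer now: "WIXNN"
  byte 2: read out[4]='N', append. Buffer now: "WIXNNN"
  byte 3: read out[5]='N', append. Buffer now: "WIXNNNN"
  byte 4: read out[6]='N', append. Buffer now: "WIXNNNNN"

Answer: NNNN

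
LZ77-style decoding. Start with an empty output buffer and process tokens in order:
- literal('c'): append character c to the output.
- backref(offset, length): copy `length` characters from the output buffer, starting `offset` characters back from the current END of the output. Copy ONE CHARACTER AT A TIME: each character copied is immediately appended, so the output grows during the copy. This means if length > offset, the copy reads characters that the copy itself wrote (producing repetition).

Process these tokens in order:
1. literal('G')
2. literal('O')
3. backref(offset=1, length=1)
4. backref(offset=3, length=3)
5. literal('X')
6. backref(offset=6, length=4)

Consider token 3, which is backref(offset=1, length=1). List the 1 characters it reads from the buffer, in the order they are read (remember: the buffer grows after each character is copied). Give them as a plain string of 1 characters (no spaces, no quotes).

Token 1: literal('G'). Output: "G"
Token 2: literal('O'). Output: "GO"
Token 3: backref(off=1, len=1). Buffer before: "GO" (len 2)
  byte 1: read out[1]='O', append. Buffer now: "GOO"

Answer: O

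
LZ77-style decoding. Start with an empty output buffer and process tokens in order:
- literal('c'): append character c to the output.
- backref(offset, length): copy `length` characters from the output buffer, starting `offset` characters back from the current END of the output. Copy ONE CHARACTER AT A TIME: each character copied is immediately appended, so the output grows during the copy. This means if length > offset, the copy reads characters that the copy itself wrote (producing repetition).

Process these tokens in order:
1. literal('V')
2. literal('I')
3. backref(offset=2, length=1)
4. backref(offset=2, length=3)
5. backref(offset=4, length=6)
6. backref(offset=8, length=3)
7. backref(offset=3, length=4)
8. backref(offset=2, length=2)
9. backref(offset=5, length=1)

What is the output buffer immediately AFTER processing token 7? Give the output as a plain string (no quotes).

Token 1: literal('V'). Output: "V"
Token 2: literal('I'). Output: "VI"
Token 3: backref(off=2, len=1). Copied 'V' from pos 0. Output: "VIV"
Token 4: backref(off=2, len=3) (overlapping!). Copied 'IVI' from pos 1. Output: "VIVIVI"
Token 5: backref(off=4, len=6) (overlapping!). Copied 'VIVIVI' from pos 2. Output: "VIVIVIVIVIVI"
Token 6: backref(off=8, len=3). Copied 'VIV' from pos 4. Output: "VIVIVIVIVIVIVIV"
Token 7: backref(off=3, len=4) (overlapping!). Copied 'VIVV' from pos 12. Output: "VIVIVIVIVIVIVIVVIVV"

Answer: VIVIVIVIVIVIVIVVIVV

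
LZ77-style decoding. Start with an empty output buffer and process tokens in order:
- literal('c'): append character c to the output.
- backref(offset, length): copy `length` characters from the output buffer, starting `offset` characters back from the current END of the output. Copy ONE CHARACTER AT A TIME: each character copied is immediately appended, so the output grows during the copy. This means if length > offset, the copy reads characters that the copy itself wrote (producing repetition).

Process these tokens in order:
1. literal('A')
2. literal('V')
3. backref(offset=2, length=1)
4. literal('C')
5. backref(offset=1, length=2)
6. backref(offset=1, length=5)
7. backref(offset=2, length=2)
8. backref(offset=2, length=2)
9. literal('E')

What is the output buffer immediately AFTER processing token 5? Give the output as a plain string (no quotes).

Answer: AVACCC

Derivation:
Token 1: literal('A'). Output: "A"
Token 2: literal('V'). Output: "AV"
Token 3: backref(off=2, len=1). Copied 'A' from pos 0. Output: "AVA"
Token 4: literal('C'). Output: "AVAC"
Token 5: backref(off=1, len=2) (overlapping!). Copied 'CC' from pos 3. Output: "AVACCC"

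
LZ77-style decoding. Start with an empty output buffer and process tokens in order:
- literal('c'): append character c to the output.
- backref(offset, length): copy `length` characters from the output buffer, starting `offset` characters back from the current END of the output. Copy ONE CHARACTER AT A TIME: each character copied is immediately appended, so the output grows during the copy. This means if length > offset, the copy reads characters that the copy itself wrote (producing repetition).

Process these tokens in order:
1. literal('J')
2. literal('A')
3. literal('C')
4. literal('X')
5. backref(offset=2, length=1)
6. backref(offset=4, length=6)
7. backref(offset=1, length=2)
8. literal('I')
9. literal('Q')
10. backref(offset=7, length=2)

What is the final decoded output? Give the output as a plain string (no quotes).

Answer: JACXCACXCACCCIQCA

Derivation:
Token 1: literal('J'). Output: "J"
Token 2: literal('A'). Output: "JA"
Token 3: literal('C'). Output: "JAC"
Token 4: literal('X'). Output: "JACX"
Token 5: backref(off=2, len=1). Copied 'C' from pos 2. Output: "JACXC"
Token 6: backref(off=4, len=6) (overlapping!). Copied 'ACXCAC' from pos 1. Output: "JACXCACXCAC"
Token 7: backref(off=1, len=2) (overlapping!). Copied 'CC' from pos 10. Output: "JACXCACXCACCC"
Token 8: literal('I'). Output: "JACXCACXCACCCI"
Token 9: literal('Q'). Output: "JACXCACXCACCCIQ"
Token 10: backref(off=7, len=2). Copied 'CA' from pos 8. Output: "JACXCACXCACCCIQCA"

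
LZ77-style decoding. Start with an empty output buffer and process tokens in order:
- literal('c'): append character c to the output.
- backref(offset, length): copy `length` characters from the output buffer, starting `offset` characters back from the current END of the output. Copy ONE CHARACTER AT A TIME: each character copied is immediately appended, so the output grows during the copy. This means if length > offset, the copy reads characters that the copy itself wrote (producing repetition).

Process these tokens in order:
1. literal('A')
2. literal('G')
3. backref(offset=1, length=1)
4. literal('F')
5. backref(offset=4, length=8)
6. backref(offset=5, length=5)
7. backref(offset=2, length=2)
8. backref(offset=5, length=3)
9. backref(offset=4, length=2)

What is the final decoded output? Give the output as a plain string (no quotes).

Token 1: literal('A'). Output: "A"
Token 2: literal('G'). Output: "AG"
Token 3: backref(off=1, len=1). Copied 'G' from pos 1. Output: "AGG"
Token 4: literal('F'). Output: "AGGF"
Token 5: backref(off=4, len=8) (overlapping!). Copied 'AGGFAGGF' from pos 0. Output: "AGGFAGGFAGGF"
Token 6: backref(off=5, len=5). Copied 'FAGGF' from pos 7. Output: "AGGFAGGFAGGFFAGGF"
Token 7: backref(off=2, len=2). Copied 'GF' from pos 15. Output: "AGGFAGGFAGGFFAGGFGF"
Token 8: backref(off=5, len=3). Copied 'GGF' from pos 14. Output: "AGGFAGGFAGGFFAGGFGFGGF"
Token 9: backref(off=4, len=2). Copied 'FG' from pos 18. Output: "AGGFAGGFAGGFFAGGFGFGGFFG"

Answer: AGGFAGGFAGGFFAGGFGFGGFFG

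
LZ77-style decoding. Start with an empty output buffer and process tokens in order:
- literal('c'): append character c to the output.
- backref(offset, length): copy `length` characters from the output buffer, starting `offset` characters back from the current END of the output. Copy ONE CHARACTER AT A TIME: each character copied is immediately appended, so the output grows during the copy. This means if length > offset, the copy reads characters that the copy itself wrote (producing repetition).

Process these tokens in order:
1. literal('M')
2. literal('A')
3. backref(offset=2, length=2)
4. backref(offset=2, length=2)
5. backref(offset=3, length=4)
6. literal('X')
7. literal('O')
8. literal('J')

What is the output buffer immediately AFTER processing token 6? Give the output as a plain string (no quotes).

Answer: MAMAMAAMAAX

Derivation:
Token 1: literal('M'). Output: "M"
Token 2: literal('A'). Output: "MA"
Token 3: backref(off=2, len=2). Copied 'MA' from pos 0. Output: "MAMA"
Token 4: backref(off=2, len=2). Copied 'MA' from pos 2. Output: "MAMAMA"
Token 5: backref(off=3, len=4) (overlapping!). Copied 'AMAA' from pos 3. Output: "MAMAMAAMAA"
Token 6: literal('X'). Output: "MAMAMAAMAAX"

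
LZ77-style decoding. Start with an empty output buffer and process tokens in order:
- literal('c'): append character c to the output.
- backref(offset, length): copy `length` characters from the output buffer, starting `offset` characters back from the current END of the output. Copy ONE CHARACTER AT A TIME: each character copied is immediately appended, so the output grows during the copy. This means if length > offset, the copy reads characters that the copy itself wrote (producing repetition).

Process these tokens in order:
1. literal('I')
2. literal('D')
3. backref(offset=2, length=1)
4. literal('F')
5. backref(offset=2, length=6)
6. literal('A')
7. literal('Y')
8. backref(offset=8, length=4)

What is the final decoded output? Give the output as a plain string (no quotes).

Answer: IDIFIFIFIFAYIFIF

Derivation:
Token 1: literal('I'). Output: "I"
Token 2: literal('D'). Output: "ID"
Token 3: backref(off=2, len=1). Copied 'I' from pos 0. Output: "IDI"
Token 4: literal('F'). Output: "IDIF"
Token 5: backref(off=2, len=6) (overlapping!). Copied 'IFIFIF' from pos 2. Output: "IDIFIFIFIF"
Token 6: literal('A'). Output: "IDIFIFIFIFA"
Token 7: literal('Y'). Output: "IDIFIFIFIFAY"
Token 8: backref(off=8, len=4). Copied 'IFIF' from pos 4. Output: "IDIFIFIFIFAYIFIF"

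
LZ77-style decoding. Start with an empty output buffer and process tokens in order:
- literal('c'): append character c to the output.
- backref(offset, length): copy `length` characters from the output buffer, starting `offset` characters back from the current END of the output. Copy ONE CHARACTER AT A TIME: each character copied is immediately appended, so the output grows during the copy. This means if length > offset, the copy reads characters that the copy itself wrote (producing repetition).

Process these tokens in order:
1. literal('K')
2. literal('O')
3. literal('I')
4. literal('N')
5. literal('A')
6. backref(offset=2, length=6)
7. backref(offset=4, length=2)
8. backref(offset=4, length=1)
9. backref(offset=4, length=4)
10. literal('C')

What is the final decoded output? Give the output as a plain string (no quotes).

Answer: KOINANANANANANANANC

Derivation:
Token 1: literal('K'). Output: "K"
Token 2: literal('O'). Output: "KO"
Token 3: literal('I'). Output: "KOI"
Token 4: literal('N'). Output: "KOIN"
Token 5: literal('A'). Output: "KOINA"
Token 6: backref(off=2, len=6) (overlapping!). Copied 'NANANA' from pos 3. Output: "KOINANANANA"
Token 7: backref(off=4, len=2). Copied 'NA' from pos 7. Output: "KOINANANANANA"
Token 8: backref(off=4, len=1). Copied 'N' from pos 9. Output: "KOINANANANANAN"
Token 9: backref(off=4, len=4). Copied 'ANAN' from pos 10. Output: "KOINANANANANANANAN"
Token 10: literal('C'). Output: "KOINANANANANANANANC"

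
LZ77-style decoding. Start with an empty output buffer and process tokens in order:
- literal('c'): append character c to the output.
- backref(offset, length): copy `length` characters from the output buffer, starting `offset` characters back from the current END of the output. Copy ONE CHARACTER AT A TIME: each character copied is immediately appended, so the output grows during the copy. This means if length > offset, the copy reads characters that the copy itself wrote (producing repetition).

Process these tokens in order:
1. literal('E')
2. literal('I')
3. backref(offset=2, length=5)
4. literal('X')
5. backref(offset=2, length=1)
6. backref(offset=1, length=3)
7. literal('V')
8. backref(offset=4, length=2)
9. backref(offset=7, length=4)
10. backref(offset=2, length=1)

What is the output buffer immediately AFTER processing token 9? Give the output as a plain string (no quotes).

Token 1: literal('E'). Output: "E"
Token 2: literal('I'). Output: "EI"
Token 3: backref(off=2, len=5) (overlapping!). Copied 'EIEIE' from pos 0. Output: "EIEIEIE"
Token 4: literal('X'). Output: "EIEIEIEX"
Token 5: backref(off=2, len=1). Copied 'E' from pos 6. Output: "EIEIEIEXE"
Token 6: backref(off=1, len=3) (overlapping!). Copied 'EEE' from pos 8. Output: "EIEIEIEXEEEE"
Token 7: literal('V'). Output: "EIEIEIEXEEEEV"
Token 8: backref(off=4, len=2). Copied 'EE' from pos 9. Output: "EIEIEIEXEEEEVEE"
Token 9: backref(off=7, len=4). Copied 'EEEE' from pos 8. Output: "EIEIEIEXEEEEVEEEEEE"

Answer: EIEIEIEXEEEEVEEEEEE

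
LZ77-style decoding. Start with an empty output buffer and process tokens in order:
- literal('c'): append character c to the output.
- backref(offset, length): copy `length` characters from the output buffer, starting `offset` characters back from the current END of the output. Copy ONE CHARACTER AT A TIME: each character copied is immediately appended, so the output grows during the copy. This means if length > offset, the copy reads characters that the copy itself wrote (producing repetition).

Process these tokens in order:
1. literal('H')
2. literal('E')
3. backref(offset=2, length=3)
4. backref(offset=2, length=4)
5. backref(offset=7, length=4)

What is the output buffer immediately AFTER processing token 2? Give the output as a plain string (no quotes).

Answer: HE

Derivation:
Token 1: literal('H'). Output: "H"
Token 2: literal('E'). Output: "HE"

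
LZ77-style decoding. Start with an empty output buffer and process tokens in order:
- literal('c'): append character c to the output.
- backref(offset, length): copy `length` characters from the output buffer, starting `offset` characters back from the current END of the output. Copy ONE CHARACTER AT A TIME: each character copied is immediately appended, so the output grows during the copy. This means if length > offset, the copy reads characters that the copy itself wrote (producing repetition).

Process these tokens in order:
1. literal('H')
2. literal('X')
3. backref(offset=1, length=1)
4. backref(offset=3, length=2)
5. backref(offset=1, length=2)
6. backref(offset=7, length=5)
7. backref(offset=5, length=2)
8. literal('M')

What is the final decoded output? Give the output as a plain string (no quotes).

Answer: HXXHXXXHXXHXHXM

Derivation:
Token 1: literal('H'). Output: "H"
Token 2: literal('X'). Output: "HX"
Token 3: backref(off=1, len=1). Copied 'X' from pos 1. Output: "HXX"
Token 4: backref(off=3, len=2). Copied 'HX' from pos 0. Output: "HXXHX"
Token 5: backref(off=1, len=2) (overlapping!). Copied 'XX' from pos 4. Output: "HXXHXXX"
Token 6: backref(off=7, len=5). Copied 'HXXHX' from pos 0. Output: "HXXHXXXHXXHX"
Token 7: backref(off=5, len=2). Copied 'HX' from pos 7. Output: "HXXHXXXHXXHXHX"
Token 8: literal('M'). Output: "HXXHXXXHXXHXHXM"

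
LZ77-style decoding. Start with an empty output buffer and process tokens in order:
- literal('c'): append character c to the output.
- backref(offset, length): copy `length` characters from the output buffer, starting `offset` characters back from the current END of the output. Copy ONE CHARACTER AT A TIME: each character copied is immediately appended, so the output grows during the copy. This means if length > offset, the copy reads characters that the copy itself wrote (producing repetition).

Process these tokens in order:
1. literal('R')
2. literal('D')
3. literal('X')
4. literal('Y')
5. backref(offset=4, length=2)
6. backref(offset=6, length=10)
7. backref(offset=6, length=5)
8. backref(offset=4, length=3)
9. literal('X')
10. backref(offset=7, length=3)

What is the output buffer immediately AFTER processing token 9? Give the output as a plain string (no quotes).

Token 1: literal('R'). Output: "R"
Token 2: literal('D'). Output: "RD"
Token 3: literal('X'). Output: "RDX"
Token 4: literal('Y'). Output: "RDXY"
Token 5: backref(off=4, len=2). Copied 'RD' from pos 0. Output: "RDXYRD"
Token 6: backref(off=6, len=10) (overlapping!). Copied 'RDXYRDRDXY' from pos 0. Output: "RDXYRDRDXYRDRDXY"
Token 7: backref(off=6, len=5). Copied 'RDRDX' from pos 10. Output: "RDXYRDRDXYRDRDXYRDRDX"
Token 8: backref(off=4, len=3). Copied 'DRD' from pos 17. Output: "RDXYRDRDXYRDRDXYRDRDXDRD"
Token 9: literal('X'). Output: "RDXYRDRDXYRDRDXYRDRDXDRDX"

Answer: RDXYRDRDXYRDRDXYRDRDXDRDX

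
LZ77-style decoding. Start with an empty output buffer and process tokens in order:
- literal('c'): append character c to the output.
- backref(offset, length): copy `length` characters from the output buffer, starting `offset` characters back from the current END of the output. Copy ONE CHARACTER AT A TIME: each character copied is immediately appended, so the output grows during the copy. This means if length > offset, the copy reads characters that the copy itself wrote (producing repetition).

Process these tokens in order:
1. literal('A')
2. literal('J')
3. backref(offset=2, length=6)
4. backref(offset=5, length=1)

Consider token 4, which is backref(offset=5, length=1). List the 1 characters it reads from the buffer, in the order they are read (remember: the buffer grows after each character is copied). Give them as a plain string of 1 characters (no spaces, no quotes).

Answer: J

Derivation:
Token 1: literal('A'). Output: "A"
Token 2: literal('J'). Output: "AJ"
Token 3: backref(off=2, len=6) (overlapping!). Copied 'AJAJAJ' from pos 0. Output: "AJAJAJAJ"
Token 4: backref(off=5, len=1). Buffer before: "AJAJAJAJ" (len 8)
  byte 1: read out[3]='J', append. Buffer now: "AJAJAJAJJ"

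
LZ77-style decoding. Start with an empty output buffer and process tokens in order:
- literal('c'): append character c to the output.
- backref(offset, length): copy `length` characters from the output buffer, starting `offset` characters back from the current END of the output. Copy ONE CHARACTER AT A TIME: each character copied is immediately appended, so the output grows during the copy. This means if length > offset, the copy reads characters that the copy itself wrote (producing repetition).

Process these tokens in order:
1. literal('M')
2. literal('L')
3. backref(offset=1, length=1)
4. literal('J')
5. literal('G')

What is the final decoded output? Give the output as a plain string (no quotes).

Answer: MLLJG

Derivation:
Token 1: literal('M'). Output: "M"
Token 2: literal('L'). Output: "ML"
Token 3: backref(off=1, len=1). Copied 'L' from pos 1. Output: "MLL"
Token 4: literal('J'). Output: "MLLJ"
Token 5: literal('G'). Output: "MLLJG"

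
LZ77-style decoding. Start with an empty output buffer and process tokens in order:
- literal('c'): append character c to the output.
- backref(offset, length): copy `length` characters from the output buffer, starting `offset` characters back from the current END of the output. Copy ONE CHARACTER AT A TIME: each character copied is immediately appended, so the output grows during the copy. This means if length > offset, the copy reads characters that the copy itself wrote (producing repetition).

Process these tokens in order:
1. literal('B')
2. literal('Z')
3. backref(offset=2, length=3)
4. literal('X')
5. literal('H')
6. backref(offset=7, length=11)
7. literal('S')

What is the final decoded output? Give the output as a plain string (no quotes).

Answer: BZBZBXHBZBZBXHBZBZS

Derivation:
Token 1: literal('B'). Output: "B"
Token 2: literal('Z'). Output: "BZ"
Token 3: backref(off=2, len=3) (overlapping!). Copied 'BZB' from pos 0. Output: "BZBZB"
Token 4: literal('X'). Output: "BZBZBX"
Token 5: literal('H'). Output: "BZBZBXH"
Token 6: backref(off=7, len=11) (overlapping!). Copied 'BZBZBXHBZBZ' from pos 0. Output: "BZBZBXHBZBZBXHBZBZ"
Token 7: literal('S'). Output: "BZBZBXHBZBZBXHBZBZS"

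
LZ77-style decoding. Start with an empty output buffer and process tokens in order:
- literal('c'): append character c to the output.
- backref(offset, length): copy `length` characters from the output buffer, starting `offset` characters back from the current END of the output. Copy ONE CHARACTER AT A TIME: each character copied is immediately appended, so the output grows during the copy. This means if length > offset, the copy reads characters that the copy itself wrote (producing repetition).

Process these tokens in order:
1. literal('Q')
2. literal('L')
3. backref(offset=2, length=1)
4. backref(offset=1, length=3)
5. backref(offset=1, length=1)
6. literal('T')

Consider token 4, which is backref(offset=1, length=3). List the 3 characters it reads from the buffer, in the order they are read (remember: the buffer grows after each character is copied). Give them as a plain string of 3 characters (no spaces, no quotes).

Answer: QQQ

Derivation:
Token 1: literal('Q'). Output: "Q"
Token 2: literal('L'). Output: "QL"
Token 3: backref(off=2, len=1). Copied 'Q' from pos 0. Output: "QLQ"
Token 4: backref(off=1, len=3). Buffer before: "QLQ" (len 3)
  byte 1: read out[2]='Q', append. Buffer now: "QLQQ"
  byte 2: read out[3]='Q', append. Buffer now: "QLQQQ"
  byte 3: read out[4]='Q', append. Buffer now: "QLQQQQ"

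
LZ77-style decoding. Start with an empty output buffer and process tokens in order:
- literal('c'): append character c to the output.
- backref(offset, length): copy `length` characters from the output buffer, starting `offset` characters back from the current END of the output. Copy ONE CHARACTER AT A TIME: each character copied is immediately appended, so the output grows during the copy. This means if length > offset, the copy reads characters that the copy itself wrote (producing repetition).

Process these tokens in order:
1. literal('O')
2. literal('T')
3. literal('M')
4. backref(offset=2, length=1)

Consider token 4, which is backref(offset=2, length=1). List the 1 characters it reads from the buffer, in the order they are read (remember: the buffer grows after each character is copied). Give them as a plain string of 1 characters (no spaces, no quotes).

Token 1: literal('O'). Output: "O"
Token 2: literal('T'). Output: "OT"
Token 3: literal('M'). Output: "OTM"
Token 4: backref(off=2, len=1). Buffer before: "OTM" (len 3)
  byte 1: read out[1]='T', append. Buffer now: "OTMT"

Answer: T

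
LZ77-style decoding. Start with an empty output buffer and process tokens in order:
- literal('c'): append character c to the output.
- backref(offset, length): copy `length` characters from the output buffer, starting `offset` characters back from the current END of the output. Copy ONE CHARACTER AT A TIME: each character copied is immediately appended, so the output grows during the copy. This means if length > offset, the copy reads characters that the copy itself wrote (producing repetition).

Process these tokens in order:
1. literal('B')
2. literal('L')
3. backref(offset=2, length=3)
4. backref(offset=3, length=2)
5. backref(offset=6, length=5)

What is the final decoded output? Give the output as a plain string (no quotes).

Token 1: literal('B'). Output: "B"
Token 2: literal('L'). Output: "BL"
Token 3: backref(off=2, len=3) (overlapping!). Copied 'BLB' from pos 0. Output: "BLBLB"
Token 4: backref(off=3, len=2). Copied 'BL' from pos 2. Output: "BLBLBBL"
Token 5: backref(off=6, len=5). Copied 'LBLBB' from pos 1. Output: "BLBLBBLLBLBB"

Answer: BLBLBBLLBLBB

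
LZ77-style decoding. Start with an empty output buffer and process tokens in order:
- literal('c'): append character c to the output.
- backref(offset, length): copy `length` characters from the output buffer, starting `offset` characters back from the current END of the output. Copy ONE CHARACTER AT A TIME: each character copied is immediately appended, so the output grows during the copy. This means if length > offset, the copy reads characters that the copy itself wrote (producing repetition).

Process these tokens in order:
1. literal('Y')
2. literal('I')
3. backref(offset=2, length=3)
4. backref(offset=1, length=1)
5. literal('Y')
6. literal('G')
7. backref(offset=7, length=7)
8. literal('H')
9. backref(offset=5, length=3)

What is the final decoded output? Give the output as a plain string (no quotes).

Token 1: literal('Y'). Output: "Y"
Token 2: literal('I'). Output: "YI"
Token 3: backref(off=2, len=3) (overlapping!). Copied 'YIY' from pos 0. Output: "YIYIY"
Token 4: backref(off=1, len=1). Copied 'Y' from pos 4. Output: "YIYIYY"
Token 5: literal('Y'). Output: "YIYIYYY"
Token 6: literal('G'). Output: "YIYIYYYG"
Token 7: backref(off=7, len=7). Copied 'IYIYYYG' from pos 1. Output: "YIYIYYYGIYIYYYG"
Token 8: literal('H'). Output: "YIYIYYYGIYIYYYGH"
Token 9: backref(off=5, len=3). Copied 'YYY' from pos 11. Output: "YIYIYYYGIYIYYYGHYYY"

Answer: YIYIYYYGIYIYYYGHYYY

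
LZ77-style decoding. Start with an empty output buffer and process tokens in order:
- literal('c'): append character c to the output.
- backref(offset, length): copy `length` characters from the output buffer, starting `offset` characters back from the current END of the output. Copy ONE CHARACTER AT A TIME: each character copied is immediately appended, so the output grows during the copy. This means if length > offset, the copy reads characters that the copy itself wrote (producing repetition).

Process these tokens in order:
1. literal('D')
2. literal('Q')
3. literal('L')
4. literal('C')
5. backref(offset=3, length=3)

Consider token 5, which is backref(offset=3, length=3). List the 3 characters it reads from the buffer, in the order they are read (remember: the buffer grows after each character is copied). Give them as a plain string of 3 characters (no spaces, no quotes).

Token 1: literal('D'). Output: "D"
Token 2: literal('Q'). Output: "DQ"
Token 3: literal('L'). Output: "DQL"
Token 4: literal('C'). Output: "DQLC"
Token 5: backref(off=3, len=3). Buffer before: "DQLC" (len 4)
  byte 1: read out[1]='Q', append. Buffer now: "DQLCQ"
  byte 2: read out[2]='L', append. Buffer now: "DQLCQL"
  byte 3: read out[3]='C', append. Buffer now: "DQLCQLC"

Answer: QLC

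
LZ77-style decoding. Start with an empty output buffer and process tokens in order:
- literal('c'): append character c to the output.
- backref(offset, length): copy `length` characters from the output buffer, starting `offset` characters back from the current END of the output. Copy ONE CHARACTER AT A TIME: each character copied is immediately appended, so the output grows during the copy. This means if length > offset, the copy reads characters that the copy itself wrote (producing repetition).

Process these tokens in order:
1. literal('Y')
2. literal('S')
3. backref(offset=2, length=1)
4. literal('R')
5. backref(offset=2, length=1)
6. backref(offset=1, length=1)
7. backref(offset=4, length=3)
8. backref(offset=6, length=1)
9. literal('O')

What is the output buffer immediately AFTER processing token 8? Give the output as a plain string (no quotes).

Token 1: literal('Y'). Output: "Y"
Token 2: literal('S'). Output: "YS"
Token 3: backref(off=2, len=1). Copied 'Y' from pos 0. Output: "YSY"
Token 4: literal('R'). Output: "YSYR"
Token 5: backref(off=2, len=1). Copied 'Y' from pos 2. Output: "YSYRY"
Token 6: backref(off=1, len=1). Copied 'Y' from pos 4. Output: "YSYRYY"
Token 7: backref(off=4, len=3). Copied 'YRY' from pos 2. Output: "YSYRYYYRY"
Token 8: backref(off=6, len=1). Copied 'R' from pos 3. Output: "YSYRYYYRYR"

Answer: YSYRYYYRYR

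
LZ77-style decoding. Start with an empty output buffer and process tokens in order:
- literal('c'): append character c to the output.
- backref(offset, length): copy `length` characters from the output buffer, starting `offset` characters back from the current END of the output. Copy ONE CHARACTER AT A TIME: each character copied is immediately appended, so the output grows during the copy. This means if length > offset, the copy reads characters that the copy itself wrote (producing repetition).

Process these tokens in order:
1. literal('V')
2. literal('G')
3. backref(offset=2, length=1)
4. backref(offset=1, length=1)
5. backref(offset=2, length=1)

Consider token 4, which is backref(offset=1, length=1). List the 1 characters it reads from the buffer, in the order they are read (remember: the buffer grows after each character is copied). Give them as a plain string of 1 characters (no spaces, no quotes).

Token 1: literal('V'). Output: "V"
Token 2: literal('G'). Output: "VG"
Token 3: backref(off=2, len=1). Copied 'V' from pos 0. Output: "VGV"
Token 4: backref(off=1, len=1). Buffer before: "VGV" (len 3)
  byte 1: read out[2]='V', append. Buffer now: "VGVV"

Answer: V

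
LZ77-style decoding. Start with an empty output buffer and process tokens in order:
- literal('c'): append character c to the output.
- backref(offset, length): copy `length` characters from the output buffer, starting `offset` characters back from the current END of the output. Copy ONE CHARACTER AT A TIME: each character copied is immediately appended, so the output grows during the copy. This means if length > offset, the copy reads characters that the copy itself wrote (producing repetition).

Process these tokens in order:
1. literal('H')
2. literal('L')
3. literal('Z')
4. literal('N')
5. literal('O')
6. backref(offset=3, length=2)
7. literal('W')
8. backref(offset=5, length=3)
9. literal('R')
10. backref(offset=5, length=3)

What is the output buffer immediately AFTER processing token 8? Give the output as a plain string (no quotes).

Token 1: literal('H'). Output: "H"
Token 2: literal('L'). Output: "HL"
Token 3: literal('Z'). Output: "HLZ"
Token 4: literal('N'). Output: "HLZN"
Token 5: literal('O'). Output: "HLZNO"
Token 6: backref(off=3, len=2). Copied 'ZN' from pos 2. Output: "HLZNOZN"
Token 7: literal('W'). Output: "HLZNOZNW"
Token 8: backref(off=5, len=3). Copied 'NOZ' from pos 3. Output: "HLZNOZNWNOZ"

Answer: HLZNOZNWNOZ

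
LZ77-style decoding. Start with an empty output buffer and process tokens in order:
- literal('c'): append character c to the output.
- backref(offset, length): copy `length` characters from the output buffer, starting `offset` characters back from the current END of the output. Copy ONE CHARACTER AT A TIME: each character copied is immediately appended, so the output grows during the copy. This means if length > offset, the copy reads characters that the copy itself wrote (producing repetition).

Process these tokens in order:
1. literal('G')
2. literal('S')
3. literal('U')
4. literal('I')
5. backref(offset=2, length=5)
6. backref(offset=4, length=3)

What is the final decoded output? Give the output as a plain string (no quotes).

Token 1: literal('G'). Output: "G"
Token 2: literal('S'). Output: "GS"
Token 3: literal('U'). Output: "GSU"
Token 4: literal('I'). Output: "GSUI"
Token 5: backref(off=2, len=5) (overlapping!). Copied 'UIUIU' from pos 2. Output: "GSUIUIUIU"
Token 6: backref(off=4, len=3). Copied 'IUI' from pos 5. Output: "GSUIUIUIUIUI"

Answer: GSUIUIUIUIUI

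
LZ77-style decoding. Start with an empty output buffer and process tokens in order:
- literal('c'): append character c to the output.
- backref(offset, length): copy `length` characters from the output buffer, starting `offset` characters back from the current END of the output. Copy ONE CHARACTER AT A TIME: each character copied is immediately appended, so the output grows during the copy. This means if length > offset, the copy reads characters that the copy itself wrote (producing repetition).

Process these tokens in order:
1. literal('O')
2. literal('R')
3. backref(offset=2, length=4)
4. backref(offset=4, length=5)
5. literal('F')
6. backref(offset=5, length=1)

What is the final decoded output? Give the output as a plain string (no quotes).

Token 1: literal('O'). Output: "O"
Token 2: literal('R'). Output: "OR"
Token 3: backref(off=2, len=4) (overlapping!). Copied 'OROR' from pos 0. Output: "OROROR"
Token 4: backref(off=4, len=5) (overlapping!). Copied 'ORORO' from pos 2. Output: "ORORORORORO"
Token 5: literal('F'). Output: "OROROROROROF"
Token 6: backref(off=5, len=1). Copied 'R' from pos 7. Output: "OROROROROROFR"

Answer: OROROROROROFR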